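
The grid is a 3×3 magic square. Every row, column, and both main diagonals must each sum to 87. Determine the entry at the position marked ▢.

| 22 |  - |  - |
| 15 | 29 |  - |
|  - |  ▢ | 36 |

From row 2, 87 − (15 + 29) gives (2,3) = 43.
Using column 1: 22 + 15 + ? → (3,1) = 87 − 37 = 50.
Column 3 needs 87; the known cells sum to 79, so (1,3) = 8.
Row 1: 22 + 8 + ? = 87, so (1,2) = 57.
From row 3, 87 − (50 + 36) gives (3,2) = 1.

1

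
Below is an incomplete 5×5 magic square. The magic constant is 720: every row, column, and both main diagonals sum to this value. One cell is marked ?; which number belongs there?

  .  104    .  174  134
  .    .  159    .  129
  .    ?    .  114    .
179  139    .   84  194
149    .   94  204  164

Row 4 must total 720; the given cells sum to 596, so (4,3) = 124.
Row 5: 149 + 94 + 204 + 164 + ? = 720, so (5,2) = 109.
Column 4 needs 720; the known cells sum to 576, so (2,4) = 144.
Column 5 needs 720; the known cells sum to 621, so (3,5) = 99.
From anti-diagonal, 720 − (134 + 144 + 139 + 149) gives (3,3) = 154.
Column 3 needs 720; the known cells sum to 531, so (1,3) = 189.
Row 1: 104 + 189 + 174 + 134 + ? = 720, so (1,1) = 119.
Main diagonal needs 720; the known cells sum to 521, so (2,2) = 199.
Row 2 must total 720; the given cells sum to 631, so (2,1) = 89.
Column 1: 119 + 89 + 179 + 149 + ? = 720, so (3,1) = 184.
Using column 2: 104 + 199 + 139 + 109 + ? → (3,2) = 720 − 551 = 169.

169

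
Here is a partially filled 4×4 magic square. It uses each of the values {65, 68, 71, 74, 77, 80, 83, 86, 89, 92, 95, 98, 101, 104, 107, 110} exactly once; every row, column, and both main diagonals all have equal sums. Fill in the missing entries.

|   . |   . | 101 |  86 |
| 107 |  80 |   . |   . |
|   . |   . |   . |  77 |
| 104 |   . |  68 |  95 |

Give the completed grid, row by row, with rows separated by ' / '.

65 98 101 86 / 107 80 71 92 / 74 89 110 77 / 104 83 68 95

The 16 entries sum to 1400, so each line sums to 1400/4 = 350.
Using row 4: 104 + 68 + 95 + ? → (4,2) = 350 − 267 = 83.
Column 4 needs 350; the known cells sum to 258, so (2,4) = 92.
Row 2 must total 350; the given cells sum to 279, so (2,3) = 71.
The remaining cell in column 3 is (3,3) = 350 − 240 = 110.
The remaining cell in main diagonal is (1,1) = 350 − 285 = 65.
Anti-diagonal: 86 + 71 + 104 + ? = 350, so (3,2) = 89.
Using row 1: 65 + 101 + 86 + ? → (1,2) = 350 − 252 = 98.
From row 3, 350 − (89 + 110 + 77) gives (3,1) = 74.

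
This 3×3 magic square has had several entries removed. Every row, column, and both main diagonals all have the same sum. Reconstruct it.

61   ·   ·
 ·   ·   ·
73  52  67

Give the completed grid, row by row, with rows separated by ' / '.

61 76 55 / 58 64 70 / 73 52 67

Row 3 is already complete: 73 + 52 + 67 = 192, so that is the magic constant.
Column 1 needs 192; the known cells sum to 134, so (2,1) = 58.
Using main diagonal: 61 + 67 + ? → (2,2) = 192 − 128 = 64.
From anti-diagonal, 192 − (64 + 73) gives (1,3) = 55.
Using row 1: 61 + 55 + ? → (1,2) = 192 − 116 = 76.
The remaining cell in row 2 is (2,3) = 192 − 122 = 70.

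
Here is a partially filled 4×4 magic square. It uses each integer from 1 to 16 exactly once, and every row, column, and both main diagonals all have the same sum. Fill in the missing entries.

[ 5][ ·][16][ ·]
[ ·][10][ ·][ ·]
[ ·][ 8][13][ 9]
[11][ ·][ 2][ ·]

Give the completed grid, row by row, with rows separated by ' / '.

5 1 16 12 / 14 10 3 7 / 4 8 13 9 / 11 15 2 6

The entries are 1 through 16, which sum to 136, so each line sums to 136/4 = 34.
Row 3 must total 34; the given cells sum to 30, so (3,1) = 4.
Column 1: 5 + 4 + 11 + ? = 34, so (2,1) = 14.
Column 3: 16 + 13 + 2 + ? = 34, so (2,3) = 3.
The remaining cell in main diagonal is (4,4) = 34 − 28 = 6.
Anti-diagonal needs 34; the known cells sum to 22, so (1,4) = 12.
Row 1 must total 34; the given cells sum to 33, so (1,2) = 1.
Using row 2: 14 + 10 + 3 + ? → (2,4) = 34 − 27 = 7.
Row 4: 11 + 2 + 6 + ? = 34, so (4,2) = 15.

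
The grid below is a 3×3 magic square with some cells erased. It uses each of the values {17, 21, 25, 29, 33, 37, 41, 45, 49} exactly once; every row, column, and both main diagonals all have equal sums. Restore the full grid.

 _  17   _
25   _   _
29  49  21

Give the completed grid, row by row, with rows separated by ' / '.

The 9 entries sum to 297, so each line sums to 297/3 = 99.
The remaining cell in column 1 is (1,1) = 99 − 54 = 45.
From column 2, 99 − (17 + 49) gives (2,2) = 33.
From anti-diagonal, 99 − (33 + 29) gives (1,3) = 37.
Row 2 must total 99; the given cells sum to 58, so (2,3) = 41.

45 17 37 / 25 33 41 / 29 49 21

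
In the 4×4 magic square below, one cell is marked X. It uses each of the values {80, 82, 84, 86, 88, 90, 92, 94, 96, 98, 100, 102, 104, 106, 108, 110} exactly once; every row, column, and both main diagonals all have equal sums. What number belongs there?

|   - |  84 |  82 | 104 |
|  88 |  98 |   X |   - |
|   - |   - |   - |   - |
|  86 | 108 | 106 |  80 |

100

The 16 entries sum to 1520, so each line sums to 1520/4 = 380.
Row 1 must total 380; the given cells sum to 270, so (1,1) = 110.
Column 1 must total 380; the given cells sum to 284, so (3,1) = 96.
Column 2 must total 380; the given cells sum to 290, so (3,2) = 90.
Main diagonal must total 380; the given cells sum to 288, so (3,3) = 92.
Anti-diagonal: 104 + 90 + 86 + ? = 380, so (2,3) = 100.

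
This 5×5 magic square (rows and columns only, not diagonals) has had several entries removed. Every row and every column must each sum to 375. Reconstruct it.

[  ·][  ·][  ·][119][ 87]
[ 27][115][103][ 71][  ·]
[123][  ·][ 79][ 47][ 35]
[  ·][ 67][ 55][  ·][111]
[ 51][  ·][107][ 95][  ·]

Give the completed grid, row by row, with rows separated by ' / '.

75 63 31 119 87 / 27 115 103 71 59 / 123 91 79 47 35 / 99 67 55 43 111 / 51 39 107 95 83

From row 2, 375 − (27 + 115 + 103 + 71) gives (2,5) = 59.
Row 3: 123 + 79 + 47 + 35 + ? = 375, so (3,2) = 91.
Using column 3: 103 + 79 + 55 + 107 + ? → (1,3) = 375 − 344 = 31.
From column 4, 375 − (119 + 71 + 47 + 95) gives (4,4) = 43.
Column 5 needs 375; the known cells sum to 292, so (5,5) = 83.
Row 4 needs 375; the known cells sum to 276, so (4,1) = 99.
Using row 5: 51 + 107 + 95 + 83 + ? → (5,2) = 375 − 336 = 39.
Column 1 needs 375; the known cells sum to 300, so (1,1) = 75.
Using column 2: 115 + 91 + 67 + 39 + ? → (1,2) = 375 − 312 = 63.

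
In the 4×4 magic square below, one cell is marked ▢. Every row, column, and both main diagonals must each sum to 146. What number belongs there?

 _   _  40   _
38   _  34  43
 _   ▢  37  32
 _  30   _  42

Row 2 needs 146; the known cells sum to 115, so (2,2) = 31.
The remaining cell in column 3 is (4,3) = 146 − 111 = 35.
From column 4, 146 − (43 + 32 + 42) gives (1,4) = 29.
Using main diagonal: 31 + 37 + 42 + ? → (1,1) = 146 − 110 = 36.
The remaining cell in row 1 is (1,2) = 146 − 105 = 41.
The remaining cell in row 4 is (4,1) = 146 − 107 = 39.
From column 1, 146 − (36 + 38 + 39) gives (3,1) = 33.
The remaining cell in column 2 is (3,2) = 146 − 102 = 44.

44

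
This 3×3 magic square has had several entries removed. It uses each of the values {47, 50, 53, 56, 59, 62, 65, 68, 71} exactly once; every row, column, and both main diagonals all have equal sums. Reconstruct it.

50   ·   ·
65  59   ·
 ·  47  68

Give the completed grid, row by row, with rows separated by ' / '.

The 9 entries sum to 531, so each line sums to 531/3 = 177.
Row 2 needs 177; the known cells sum to 124, so (2,3) = 53.
The remaining cell in row 3 is (3,1) = 177 − 115 = 62.
Column 2 must total 177; the given cells sum to 106, so (1,2) = 71.
The remaining cell in column 3 is (1,3) = 177 − 121 = 56.

50 71 56 / 65 59 53 / 62 47 68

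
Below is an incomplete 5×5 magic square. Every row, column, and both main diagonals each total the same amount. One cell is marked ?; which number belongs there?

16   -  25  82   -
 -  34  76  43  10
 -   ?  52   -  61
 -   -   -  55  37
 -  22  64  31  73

70

Main diagonal is complete and sums to 230; that is the magic constant.
Using row 2: 34 + 76 + 43 + 10 + ? → (2,1) = 230 − 163 = 67.
Row 5 needs 230; the known cells sum to 190, so (5,1) = 40.
Using column 3: 25 + 76 + 52 + 64 + ? → (4,3) = 230 − 217 = 13.
Column 4 must total 230; the given cells sum to 211, so (3,4) = 19.
From column 5, 230 − (10 + 61 + 37 + 73) gives (1,5) = 49.
Anti-diagonal: 49 + 43 + 52 + 40 + ? = 230, so (4,2) = 46.
The remaining cell in row 1 is (1,2) = 230 − 172 = 58.
Row 4 needs 230; the known cells sum to 151, so (4,1) = 79.
Column 1 needs 230; the known cells sum to 202, so (3,1) = 28.
The remaining cell in column 2 is (3,2) = 230 − 160 = 70.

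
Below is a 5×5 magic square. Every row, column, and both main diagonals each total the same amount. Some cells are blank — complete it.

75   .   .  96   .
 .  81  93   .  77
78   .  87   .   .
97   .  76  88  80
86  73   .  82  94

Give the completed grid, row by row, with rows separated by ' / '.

Main diagonal is already complete: 75 + 81 + 87 + 88 + 94 = 425, so that is the magic constant.
Row 4 must total 425; the given cells sum to 341, so (4,2) = 84.
The remaining cell in row 5 is (5,3) = 425 − 335 = 90.
Column 1: 75 + 78 + 97 + 86 + ? = 425, so (2,1) = 89.
Column 3: 93 + 87 + 76 + 90 + ? = 425, so (1,3) = 79.
Row 2 must total 425; the given cells sum to 340, so (2,4) = 85.
From column 4, 425 − (96 + 85 + 88 + 82) gives (3,4) = 74.
Anti-diagonal: 85 + 87 + 84 + 86 + ? = 425, so (1,5) = 83.
Row 1: 75 + 79 + 96 + 83 + ? = 425, so (1,2) = 92.
Column 2 needs 425; the known cells sum to 330, so (3,2) = 95.
The remaining cell in column 5 is (3,5) = 425 − 334 = 91.

75 92 79 96 83 / 89 81 93 85 77 / 78 95 87 74 91 / 97 84 76 88 80 / 86 73 90 82 94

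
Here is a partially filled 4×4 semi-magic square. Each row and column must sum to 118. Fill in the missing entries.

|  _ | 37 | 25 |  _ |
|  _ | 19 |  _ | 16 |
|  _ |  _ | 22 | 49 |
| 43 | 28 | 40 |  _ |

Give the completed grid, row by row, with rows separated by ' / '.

10 37 25 46 / 52 19 31 16 / 13 34 22 49 / 43 28 40 7

Using row 4: 43 + 28 + 40 + ? → (4,4) = 118 − 111 = 7.
The remaining cell in column 2 is (3,2) = 118 − 84 = 34.
From column 3, 118 − (25 + 22 + 40) gives (2,3) = 31.
Using column 4: 16 + 49 + 7 + ? → (1,4) = 118 − 72 = 46.
The remaining cell in row 1 is (1,1) = 118 − 108 = 10.
Row 2 needs 118; the known cells sum to 66, so (2,1) = 52.
Row 3: 34 + 22 + 49 + ? = 118, so (3,1) = 13.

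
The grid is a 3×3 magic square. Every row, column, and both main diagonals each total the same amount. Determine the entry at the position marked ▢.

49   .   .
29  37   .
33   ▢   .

Column 1 is complete and sums to 111; that is the magic constant.
Row 2: 29 + 37 + ? = 111, so (2,3) = 45.
The remaining cell in main diagonal is (3,3) = 111 − 86 = 25.
Using anti-diagonal: 37 + 33 + ? → (1,3) = 111 − 70 = 41.
Using row 1: 49 + 41 + ? → (1,2) = 111 − 90 = 21.
Row 3: 33 + 25 + ? = 111, so (3,2) = 53.

53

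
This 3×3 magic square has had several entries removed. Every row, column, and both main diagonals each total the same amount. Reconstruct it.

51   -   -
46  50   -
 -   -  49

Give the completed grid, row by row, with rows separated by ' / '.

51 52 47 / 46 50 54 / 53 48 49

Main diagonal is already complete: 51 + 50 + 49 = 150, so that is the magic constant.
Row 2: 46 + 50 + ? = 150, so (2,3) = 54.
Column 1: 51 + 46 + ? = 150, so (3,1) = 53.
Column 3 must total 150; the given cells sum to 103, so (1,3) = 47.
Using row 1: 51 + 47 + ? → (1,2) = 150 − 98 = 52.
Row 3: 53 + 49 + ? = 150, so (3,2) = 48.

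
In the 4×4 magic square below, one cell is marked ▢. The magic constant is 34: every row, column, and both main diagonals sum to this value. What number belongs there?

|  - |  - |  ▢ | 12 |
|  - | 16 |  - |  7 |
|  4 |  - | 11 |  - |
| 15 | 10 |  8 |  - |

Row 4 needs 34; the known cells sum to 33, so (4,4) = 1.
Column 4: 12 + 7 + 1 + ? = 34, so (3,4) = 14.
From main diagonal, 34 − (16 + 11 + 1) gives (1,1) = 6.
Row 3 must total 34; the given cells sum to 29, so (3,2) = 5.
From column 1, 34 − (6 + 4 + 15) gives (2,1) = 9.
From column 2, 34 − (16 + 5 + 10) gives (1,2) = 3.
Using anti-diagonal: 12 + 5 + 15 + ? → (2,3) = 34 − 32 = 2.
The remaining cell in row 1 is (1,3) = 34 − 21 = 13.

13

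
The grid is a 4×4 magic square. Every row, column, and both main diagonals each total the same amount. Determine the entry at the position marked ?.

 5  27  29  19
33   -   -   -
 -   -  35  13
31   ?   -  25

17

Row 1 is complete and sums to 80; that is the magic constant.
From column 1, 80 − (5 + 33 + 31) gives (3,1) = 11.
From column 4, 80 − (19 + 13 + 25) gives (2,4) = 23.
Using main diagonal: 5 + 35 + 25 + ? → (2,2) = 80 − 65 = 15.
Row 2 needs 80; the known cells sum to 71, so (2,3) = 9.
Using row 3: 11 + 35 + 13 + ? → (3,2) = 80 − 59 = 21.
From column 2, 80 − (27 + 15 + 21) gives (4,2) = 17.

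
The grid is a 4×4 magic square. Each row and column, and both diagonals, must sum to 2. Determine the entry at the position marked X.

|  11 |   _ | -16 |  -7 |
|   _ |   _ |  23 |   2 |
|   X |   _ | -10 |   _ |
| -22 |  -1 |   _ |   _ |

Row 1 needs 2; the known cells sum to -12, so (1,2) = 14.
Column 3 must total 2; the given cells sum to -3, so (4,3) = 5.
From anti-diagonal, 2 − (-7 + 23 + (-22)) gives (3,2) = 8.
From row 4, 2 − (-22 + (-1) + 5) gives (4,4) = 20.
Using column 2: 14 + 8 + (-1) + ? → (2,2) = 2 − 21 = -19.
From column 4, 2 − (-7 + 2 + 20) gives (3,4) = -13.
From row 2, 2 − (-19 + 23 + 2) gives (2,1) = -4.
From row 3, 2 − (8 + (-10) + (-13)) gives (3,1) = 17.

17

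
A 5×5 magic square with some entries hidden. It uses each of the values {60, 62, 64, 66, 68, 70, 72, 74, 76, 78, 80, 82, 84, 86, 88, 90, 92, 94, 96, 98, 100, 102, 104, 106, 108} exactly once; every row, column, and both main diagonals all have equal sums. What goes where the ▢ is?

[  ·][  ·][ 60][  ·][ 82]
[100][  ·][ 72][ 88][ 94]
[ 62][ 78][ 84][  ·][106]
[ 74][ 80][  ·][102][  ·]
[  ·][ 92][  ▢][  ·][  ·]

The 25 entries sum to 2100, so each line sums to 2100/5 = 420.
Row 2: 100 + 72 + 88 + 94 + ? = 420, so (2,2) = 66.
From row 3, 420 − (62 + 78 + 84 + 106) gives (3,4) = 90.
The remaining cell in column 2 is (1,2) = 420 − 316 = 104.
The remaining cell in anti-diagonal is (5,1) = 420 − 334 = 86.
Column 1: 100 + 62 + 74 + 86 + ? = 420, so (1,1) = 98.
Main diagonal must total 420; the given cells sum to 350, so (5,5) = 70.
Row 1 needs 420; the known cells sum to 344, so (1,4) = 76.
From column 4, 420 − (76 + 88 + 90 + 102) gives (5,4) = 64.
Column 5 needs 420; the known cells sum to 352, so (4,5) = 68.
Row 4 needs 420; the known cells sum to 324, so (4,3) = 96.
Using row 5: 86 + 92 + 64 + 70 + ? → (5,3) = 420 − 312 = 108.

108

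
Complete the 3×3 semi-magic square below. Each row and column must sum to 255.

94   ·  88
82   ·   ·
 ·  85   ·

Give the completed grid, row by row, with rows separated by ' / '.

94 73 88 / 82 97 76 / 79 85 91

Using row 1: 94 + 88 + ? → (1,2) = 255 − 182 = 73.
Using column 1: 94 + 82 + ? → (3,1) = 255 − 176 = 79.
From column 2, 255 − (73 + 85) gives (2,2) = 97.
The remaining cell in row 2 is (2,3) = 255 − 179 = 76.
Using row 3: 79 + 85 + ? → (3,3) = 255 − 164 = 91.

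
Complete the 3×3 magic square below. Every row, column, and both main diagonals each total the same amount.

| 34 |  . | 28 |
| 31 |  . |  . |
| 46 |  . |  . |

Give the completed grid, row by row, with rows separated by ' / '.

34 49 28 / 31 37 43 / 46 25 40

Column 1 is already complete: 34 + 31 + 46 = 111, so that is the magic constant.
Using row 1: 34 + 28 + ? → (1,2) = 111 − 62 = 49.
Anti-diagonal: 28 + 46 + ? = 111, so (2,2) = 37.
The remaining cell in row 2 is (2,3) = 111 − 68 = 43.
Column 2: 49 + 37 + ? = 111, so (3,2) = 25.
Column 3 needs 111; the known cells sum to 71, so (3,3) = 40.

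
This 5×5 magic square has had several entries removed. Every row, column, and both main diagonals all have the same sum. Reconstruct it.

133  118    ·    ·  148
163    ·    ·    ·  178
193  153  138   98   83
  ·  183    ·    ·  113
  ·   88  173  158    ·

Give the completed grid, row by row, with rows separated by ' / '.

Row 3 is already complete: 193 + 153 + 138 + 98 + 83 = 665, so that is the magic constant.
Column 2 needs 665; the known cells sum to 542, so (2,2) = 123.
Using column 5: 148 + 178 + 83 + 113 + ? → (5,5) = 665 − 522 = 143.
Main diagonal: 133 + 123 + 138 + 143 + ? = 665, so (4,4) = 128.
Row 5 must total 665; the given cells sum to 562, so (5,1) = 103.
Column 1 needs 665; the known cells sum to 592, so (4,1) = 73.
Anti-diagonal needs 665; the known cells sum to 572, so (2,4) = 93.
Row 2: 163 + 123 + 93 + 178 + ? = 665, so (2,3) = 108.
Row 4: 73 + 183 + 128 + 113 + ? = 665, so (4,3) = 168.
Column 3 must total 665; the given cells sum to 587, so (1,3) = 78.
Column 4: 93 + 98 + 128 + 158 + ? = 665, so (1,4) = 188.

133 118 78 188 148 / 163 123 108 93 178 / 193 153 138 98 83 / 73 183 168 128 113 / 103 88 173 158 143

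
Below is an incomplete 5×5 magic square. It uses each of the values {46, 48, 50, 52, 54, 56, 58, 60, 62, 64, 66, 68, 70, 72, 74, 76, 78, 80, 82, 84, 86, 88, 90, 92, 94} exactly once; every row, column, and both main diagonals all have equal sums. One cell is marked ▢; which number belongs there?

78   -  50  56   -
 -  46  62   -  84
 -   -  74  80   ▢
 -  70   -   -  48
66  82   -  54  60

86

The 25 entries sum to 1750, so each line sums to 1750/5 = 350.
Row 5 needs 350; the known cells sum to 262, so (5,3) = 88.
Column 3 must total 350; the given cells sum to 274, so (4,3) = 76.
From main diagonal, 350 − (78 + 46 + 74 + 60) gives (4,4) = 92.
Using row 4: 70 + 76 + 92 + 48 + ? → (4,1) = 350 − 286 = 64.
The remaining cell in column 4 is (2,4) = 350 − 282 = 68.
Anti-diagonal needs 350; the known cells sum to 278, so (1,5) = 72.
Row 1: 78 + 50 + 56 + 72 + ? = 350, so (1,2) = 94.
The remaining cell in row 2 is (2,1) = 350 − 260 = 90.
Column 1 needs 350; the known cells sum to 298, so (3,1) = 52.
The remaining cell in column 2 is (3,2) = 350 − 292 = 58.
Column 5: 72 + 84 + 48 + 60 + ? = 350, so (3,5) = 86.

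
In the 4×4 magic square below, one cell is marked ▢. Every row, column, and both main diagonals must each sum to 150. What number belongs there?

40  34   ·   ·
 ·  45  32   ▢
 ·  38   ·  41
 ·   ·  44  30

The remaining cell in column 2 is (4,2) = 150 − 117 = 33.
Main diagonal must total 150; the given cells sum to 115, so (3,3) = 35.
Using row 3: 38 + 35 + 41 + ? → (3,1) = 150 − 114 = 36.
Row 4 must total 150; the given cells sum to 107, so (4,1) = 43.
Column 1 needs 150; the known cells sum to 119, so (2,1) = 31.
Column 3 needs 150; the known cells sum to 111, so (1,3) = 39.
Anti-diagonal: 32 + 38 + 43 + ? = 150, so (1,4) = 37.
From row 2, 150 − (31 + 45 + 32) gives (2,4) = 42.

42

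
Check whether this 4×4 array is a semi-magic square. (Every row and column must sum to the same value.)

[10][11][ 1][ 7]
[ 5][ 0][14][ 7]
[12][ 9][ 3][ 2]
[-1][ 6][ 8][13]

No — column 4 sums to 29 but row 3 sums to 26.

Row 1: 10 + 11 + 1 + 7 = 29.
Row 2: 5 + 0 + 14 + 7 = 26.
Row 3: 12 + 9 + 3 + 2 = 26.
Row 4: -1 + 6 + 8 + 13 = 26.
Column 1: 10 + 5 + 12 + (-1) = 26.
Column 2: 11 + 0 + 9 + 6 = 26.
Column 3: 1 + 14 + 3 + 8 = 26.
Column 4: 7 + 7 + 2 + 13 = 29.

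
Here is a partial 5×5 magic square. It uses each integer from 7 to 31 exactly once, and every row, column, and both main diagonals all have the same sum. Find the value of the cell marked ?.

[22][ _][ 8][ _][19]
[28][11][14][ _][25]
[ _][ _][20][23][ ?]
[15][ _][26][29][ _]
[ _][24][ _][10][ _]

The entries are 7 through 31, which sum to 475, so each line sums to 475/5 = 95.
Row 2 must total 95; the given cells sum to 78, so (2,4) = 17.
Column 3: 8 + 14 + 20 + 26 + ? = 95, so (5,3) = 27.
The remaining cell in column 4 is (1,4) = 95 − 79 = 16.
Main diagonal: 22 + 11 + 20 + 29 + ? = 95, so (5,5) = 13.
From row 1, 95 − (22 + 8 + 16 + 19) gives (1,2) = 30.
The remaining cell in row 5 is (5,1) = 95 − 74 = 21.
Column 1 needs 95; the known cells sum to 86, so (3,1) = 9.
The remaining cell in anti-diagonal is (4,2) = 95 − 77 = 18.
The remaining cell in row 4 is (4,5) = 95 − 88 = 7.
From column 2, 95 − (30 + 11 + 18 + 24) gives (3,2) = 12.
The remaining cell in column 5 is (3,5) = 95 − 64 = 31.

31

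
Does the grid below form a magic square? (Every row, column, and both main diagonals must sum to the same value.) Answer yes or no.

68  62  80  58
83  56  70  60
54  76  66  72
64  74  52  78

No — main diagonal sums to 268 but column 1 sums to 269.

Row 1: 68 + 62 + 80 + 58 = 268.
Row 2: 83 + 56 + 70 + 60 = 269.
Row 3: 54 + 76 + 66 + 72 = 268.
Row 4: 64 + 74 + 52 + 78 = 268.
Column 1: 68 + 83 + 54 + 64 = 269.
Column 2: 62 + 56 + 76 + 74 = 268.
Column 3: 80 + 70 + 66 + 52 = 268.
Column 4: 58 + 60 + 72 + 78 = 268.
Main diagonal: 68 + 56 + 66 + 78 = 268.
Anti-diagonal: 58 + 70 + 76 + 64 = 268.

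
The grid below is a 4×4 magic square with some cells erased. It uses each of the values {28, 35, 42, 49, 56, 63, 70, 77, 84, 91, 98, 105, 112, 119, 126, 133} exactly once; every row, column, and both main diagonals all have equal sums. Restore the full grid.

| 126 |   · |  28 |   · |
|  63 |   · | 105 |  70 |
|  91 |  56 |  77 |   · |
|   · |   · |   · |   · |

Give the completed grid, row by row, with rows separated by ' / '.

126 49 28 119 / 63 84 105 70 / 91 56 77 98 / 42 133 112 35

The 16 entries sum to 1288, so each line sums to 1288/4 = 322.
The remaining cell in row 2 is (2,2) = 322 − 238 = 84.
Row 3 must total 322; the given cells sum to 224, so (3,4) = 98.
Column 1 needs 322; the known cells sum to 280, so (4,1) = 42.
Column 3 must total 322; the given cells sum to 210, so (4,3) = 112.
Main diagonal: 126 + 84 + 77 + ? = 322, so (4,4) = 35.
Anti-diagonal must total 322; the given cells sum to 203, so (1,4) = 119.
Using row 1: 126 + 28 + 119 + ? → (1,2) = 322 − 273 = 49.
Row 4 needs 322; the known cells sum to 189, so (4,2) = 133.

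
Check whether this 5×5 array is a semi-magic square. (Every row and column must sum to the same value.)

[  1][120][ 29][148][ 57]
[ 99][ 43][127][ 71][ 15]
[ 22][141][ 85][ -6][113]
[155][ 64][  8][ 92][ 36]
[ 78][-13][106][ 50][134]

Yes

Row 1: 1 + 120 + 29 + 148 + 57 = 355.
Row 2: 99 + 43 + 127 + 71 + 15 = 355.
Row 3: 22 + 141 + 85 + (-6) + 113 = 355.
Row 4: 155 + 64 + 8 + 92 + 36 = 355.
Row 5: 78 + (-13) + 106 + 50 + 134 = 355.
Column 1: 1 + 99 + 22 + 155 + 78 = 355.
Column 2: 120 + 43 + 141 + 64 + (-13) = 355.
Column 3: 29 + 127 + 85 + 8 + 106 = 355.
Column 4: 148 + 71 + (-6) + 92 + 50 = 355.
Column 5: 57 + 15 + 113 + 36 + 134 = 355.
All lines sum to 355.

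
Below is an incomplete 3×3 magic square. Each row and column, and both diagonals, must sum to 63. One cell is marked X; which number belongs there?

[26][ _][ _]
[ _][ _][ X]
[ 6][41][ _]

Row 3 needs 63; the known cells sum to 47, so (3,3) = 16.
Column 1 needs 63; the known cells sum to 32, so (2,1) = 31.
Main diagonal: 26 + 16 + ? = 63, so (2,2) = 21.
Anti-diagonal needs 63; the known cells sum to 27, so (1,3) = 36.
Row 1 needs 63; the known cells sum to 62, so (1,2) = 1.
Using row 2: 31 + 21 + ? → (2,3) = 63 − 52 = 11.

11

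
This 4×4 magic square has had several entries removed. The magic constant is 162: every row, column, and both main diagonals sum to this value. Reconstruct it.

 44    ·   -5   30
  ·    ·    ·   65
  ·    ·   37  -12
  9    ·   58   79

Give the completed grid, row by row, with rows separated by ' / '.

Using row 1: 44 + (-5) + 30 + ? → (1,2) = 162 − 69 = 93.
Row 4: 9 + 58 + 79 + ? = 162, so (4,2) = 16.
Column 3 must total 162; the given cells sum to 90, so (2,3) = 72.
Main diagonal: 44 + 37 + 79 + ? = 162, so (2,2) = 2.
Anti-diagonal must total 162; the given cells sum to 111, so (3,2) = 51.
Using row 2: 2 + 72 + 65 + ? → (2,1) = 162 − 139 = 23.
Row 3 needs 162; the known cells sum to 76, so (3,1) = 86.

44 93 -5 30 / 23 2 72 65 / 86 51 37 -12 / 9 16 58 79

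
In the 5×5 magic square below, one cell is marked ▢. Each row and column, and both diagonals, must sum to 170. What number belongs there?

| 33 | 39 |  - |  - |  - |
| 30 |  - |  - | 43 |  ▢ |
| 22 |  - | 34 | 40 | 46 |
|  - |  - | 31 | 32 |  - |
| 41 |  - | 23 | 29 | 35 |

Row 3 needs 170; the known cells sum to 142, so (3,2) = 28.
The remaining cell in row 5 is (5,2) = 170 − 128 = 42.
Using column 1: 33 + 30 + 22 + 41 + ? → (4,1) = 170 − 126 = 44.
Column 4: 43 + 40 + 32 + 29 + ? = 170, so (1,4) = 26.
The remaining cell in main diagonal is (2,2) = 170 − 134 = 36.
Column 2: 39 + 36 + 28 + 42 + ? = 170, so (4,2) = 25.
Anti-diagonal must total 170; the given cells sum to 143, so (1,5) = 27.
From row 1, 170 − (33 + 39 + 26 + 27) gives (1,3) = 45.
Row 4 needs 170; the known cells sum to 132, so (4,5) = 38.
Using column 3: 45 + 34 + 31 + 23 + ? → (2,3) = 170 − 133 = 37.
Column 5 needs 170; the known cells sum to 146, so (2,5) = 24.

24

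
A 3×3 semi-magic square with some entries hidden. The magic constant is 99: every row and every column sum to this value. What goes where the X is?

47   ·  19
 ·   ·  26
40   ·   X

Row 1 must total 99; the given cells sum to 66, so (1,2) = 33.
Using column 1: 47 + 40 + ? → (2,1) = 99 − 87 = 12.
From column 3, 99 − (19 + 26) gives (3,3) = 54.

54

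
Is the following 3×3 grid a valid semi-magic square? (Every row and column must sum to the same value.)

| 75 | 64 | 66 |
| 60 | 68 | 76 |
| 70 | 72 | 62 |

Row 1: 75 + 64 + 66 = 205.
Row 2: 60 + 68 + 76 = 204.
Row 3: 70 + 72 + 62 = 204.
Column 1: 75 + 60 + 70 = 205.
Column 2: 64 + 68 + 72 = 204.
Column 3: 66 + 76 + 62 = 204.

No — column 1 sums to 205 but column 3 sums to 204.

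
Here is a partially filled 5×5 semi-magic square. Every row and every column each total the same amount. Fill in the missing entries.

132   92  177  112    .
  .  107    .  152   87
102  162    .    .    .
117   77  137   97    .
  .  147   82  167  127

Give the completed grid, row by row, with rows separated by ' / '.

132 92 177 112 72 / 172 107 67 152 87 / 102 162 122 57 142 / 117 77 137 97 157 / 62 147 82 167 127

Column 2 is already complete: 92 + 107 + 162 + 77 + 147 = 585, so that is the magic constant.
From row 1, 585 − (132 + 92 + 177 + 112) gives (1,5) = 72.
Using row 4: 117 + 77 + 137 + 97 + ? → (4,5) = 585 − 428 = 157.
From row 5, 585 − (147 + 82 + 167 + 127) gives (5,1) = 62.
The remaining cell in column 1 is (2,1) = 585 − 413 = 172.
Using column 4: 112 + 152 + 97 + 167 + ? → (3,4) = 585 − 528 = 57.
From column 5, 585 − (72 + 87 + 157 + 127) gives (3,5) = 142.
Row 2 must total 585; the given cells sum to 518, so (2,3) = 67.
Using row 3: 102 + 162 + 57 + 142 + ? → (3,3) = 585 − 463 = 122.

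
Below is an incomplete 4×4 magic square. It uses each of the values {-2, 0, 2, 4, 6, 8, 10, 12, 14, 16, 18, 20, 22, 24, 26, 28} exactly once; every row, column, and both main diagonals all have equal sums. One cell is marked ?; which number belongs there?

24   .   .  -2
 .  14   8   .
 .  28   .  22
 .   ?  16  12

6

The 16 entries sum to 208, so each line sums to 208/4 = 52.
Column 4 must total 52; the given cells sum to 32, so (2,4) = 20.
The remaining cell in main diagonal is (3,3) = 52 − 50 = 2.
The remaining cell in anti-diagonal is (4,1) = 52 − 34 = 18.
The remaining cell in row 2 is (2,1) = 52 − 42 = 10.
Row 3 needs 52; the known cells sum to 52, so (3,1) = 0.
Row 4 needs 52; the known cells sum to 46, so (4,2) = 6.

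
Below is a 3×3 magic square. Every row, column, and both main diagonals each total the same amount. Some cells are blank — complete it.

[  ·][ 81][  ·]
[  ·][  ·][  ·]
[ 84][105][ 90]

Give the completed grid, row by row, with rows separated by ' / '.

96 81 102 / 99 93 87 / 84 105 90

Row 3 is already complete: 84 + 105 + 90 = 279, so that is the magic constant.
Column 2 needs 279; the known cells sum to 186, so (2,2) = 93.
Using main diagonal: 93 + 90 + ? → (1,1) = 279 − 183 = 96.
From anti-diagonal, 279 − (93 + 84) gives (1,3) = 102.
Using column 1: 96 + 84 + ? → (2,1) = 279 − 180 = 99.
From column 3, 279 − (102 + 90) gives (2,3) = 87.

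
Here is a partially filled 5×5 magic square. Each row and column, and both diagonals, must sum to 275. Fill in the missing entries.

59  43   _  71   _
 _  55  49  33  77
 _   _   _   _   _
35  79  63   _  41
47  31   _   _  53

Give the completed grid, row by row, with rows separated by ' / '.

59 43 37 71 65 / 61 55 49 33 77 / 73 67 51 45 39 / 35 79 63 57 41 / 47 31 75 69 53

Row 2 needs 275; the known cells sum to 214, so (2,1) = 61.
Row 4 must total 275; the given cells sum to 218, so (4,4) = 57.
The remaining cell in column 1 is (3,1) = 275 − 202 = 73.
The remaining cell in column 2 is (3,2) = 275 − 208 = 67.
Main diagonal: 59 + 55 + 57 + 53 + ? = 275, so (3,3) = 51.
Anti-diagonal: 33 + 51 + 79 + 47 + ? = 275, so (1,5) = 65.
Row 1 needs 275; the known cells sum to 238, so (1,3) = 37.
Column 3 must total 275; the given cells sum to 200, so (5,3) = 75.
Column 5 needs 275; the known cells sum to 236, so (3,5) = 39.
From row 3, 275 − (73 + 67 + 51 + 39) gives (3,4) = 45.
Row 5 must total 275; the given cells sum to 206, so (5,4) = 69.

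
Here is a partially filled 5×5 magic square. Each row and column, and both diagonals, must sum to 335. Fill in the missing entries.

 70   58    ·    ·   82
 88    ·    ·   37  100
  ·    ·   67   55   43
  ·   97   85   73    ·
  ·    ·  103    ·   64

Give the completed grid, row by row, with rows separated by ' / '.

70 58 31 94 82 / 88 61 49 37 100 / 91 79 67 55 43 / 34 97 85 73 46 / 52 40 103 76 64

Column 5 needs 335; the known cells sum to 289, so (4,5) = 46.
The remaining cell in main diagonal is (2,2) = 335 − 274 = 61.
Anti-diagonal must total 335; the given cells sum to 283, so (5,1) = 52.
Row 2 must total 335; the given cells sum to 286, so (2,3) = 49.
From row 4, 335 − (97 + 85 + 73 + 46) gives (4,1) = 34.
Column 1 must total 335; the given cells sum to 244, so (3,1) = 91.
Using column 3: 49 + 67 + 85 + 103 + ? → (1,3) = 335 − 304 = 31.
Row 1 needs 335; the known cells sum to 241, so (1,4) = 94.
Row 3: 91 + 67 + 55 + 43 + ? = 335, so (3,2) = 79.
Using column 2: 58 + 61 + 79 + 97 + ? → (5,2) = 335 − 295 = 40.
From column 4, 335 − (94 + 37 + 55 + 73) gives (5,4) = 76.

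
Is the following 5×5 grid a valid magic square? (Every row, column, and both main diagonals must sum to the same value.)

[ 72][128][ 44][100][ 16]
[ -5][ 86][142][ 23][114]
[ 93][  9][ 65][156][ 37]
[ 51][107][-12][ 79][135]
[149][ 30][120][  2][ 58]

No — column 3 sums to 359 but row 1 sums to 360.

Row 1: 72 + 128 + 44 + 100 + 16 = 360.
Row 2: -5 + 86 + 142 + 23 + 114 = 360.
Row 3: 93 + 9 + 65 + 156 + 37 = 360.
Row 4: 51 + 107 + (-12) + 79 + 135 = 360.
Row 5: 149 + 30 + 120 + 2 + 58 = 359.
Column 1: 72 + (-5) + 93 + 51 + 149 = 360.
Column 2: 128 + 86 + 9 + 107 + 30 = 360.
Column 3: 44 + 142 + 65 + (-12) + 120 = 359.
Column 4: 100 + 23 + 156 + 79 + 2 = 360.
Column 5: 16 + 114 + 37 + 135 + 58 = 360.
Main diagonal: 72 + 86 + 65 + 79 + 58 = 360.
Anti-diagonal: 16 + 23 + 65 + 107 + 149 = 360.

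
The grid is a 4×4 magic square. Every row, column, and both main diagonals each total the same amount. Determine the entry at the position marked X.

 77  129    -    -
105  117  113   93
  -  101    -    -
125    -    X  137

Row 2 is complete and sums to 428; that is the magic constant.
Using column 1: 77 + 105 + 125 + ? → (3,1) = 428 − 307 = 121.
Using column 2: 129 + 117 + 101 + ? → (4,2) = 428 − 347 = 81.
From main diagonal, 428 − (77 + 117 + 137) gives (3,3) = 97.
The remaining cell in anti-diagonal is (1,4) = 428 − 339 = 89.
Row 1 must total 428; the given cells sum to 295, so (1,3) = 133.
The remaining cell in row 3 is (3,4) = 428 − 319 = 109.
From row 4, 428 − (125 + 81 + 137) gives (4,3) = 85.

85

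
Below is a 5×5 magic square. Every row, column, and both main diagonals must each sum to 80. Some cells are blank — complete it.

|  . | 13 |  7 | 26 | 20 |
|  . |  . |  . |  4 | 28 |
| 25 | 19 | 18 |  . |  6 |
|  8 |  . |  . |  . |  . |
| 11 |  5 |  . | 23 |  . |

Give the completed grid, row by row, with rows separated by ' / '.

Using row 1: 13 + 7 + 26 + 20 + ? → (1,1) = 80 − 66 = 14.
The remaining cell in row 3 is (3,4) = 80 − 68 = 12.
Column 1 needs 80; the known cells sum to 58, so (2,1) = 22.
Column 4 needs 80; the known cells sum to 65, so (4,4) = 15.
Anti-diagonal needs 80; the known cells sum to 53, so (4,2) = 27.
Column 2 needs 80; the known cells sum to 64, so (2,2) = 16.
From main diagonal, 80 − (14 + 16 + 18 + 15) gives (5,5) = 17.
The remaining cell in row 2 is (2,3) = 80 − 70 = 10.
The remaining cell in row 5 is (5,3) = 80 − 56 = 24.
Column 3: 7 + 10 + 18 + 24 + ? = 80, so (4,3) = 21.
The remaining cell in column 5 is (4,5) = 80 − 71 = 9.

14 13 7 26 20 / 22 16 10 4 28 / 25 19 18 12 6 / 8 27 21 15 9 / 11 5 24 23 17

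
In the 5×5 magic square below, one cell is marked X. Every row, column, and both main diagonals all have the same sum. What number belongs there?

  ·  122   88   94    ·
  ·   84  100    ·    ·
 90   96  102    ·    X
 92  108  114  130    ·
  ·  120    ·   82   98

124

Column 2 is complete and sums to 530; that is the magic constant.
Row 4 must total 530; the given cells sum to 444, so (4,5) = 86.
From column 3, 530 − (88 + 100 + 102 + 114) gives (5,3) = 126.
Using main diagonal: 84 + 102 + 130 + 98 + ? → (1,1) = 530 − 414 = 116.
From row 1, 530 − (116 + 122 + 88 + 94) gives (1,5) = 110.
From row 5, 530 − (120 + 126 + 82 + 98) gives (5,1) = 104.
The remaining cell in column 1 is (2,1) = 530 − 402 = 128.
From anti-diagonal, 530 − (110 + 102 + 108 + 104) gives (2,4) = 106.
Using row 2: 128 + 84 + 100 + 106 + ? → (2,5) = 530 − 418 = 112.
The remaining cell in column 4 is (3,4) = 530 − 412 = 118.
The remaining cell in column 5 is (3,5) = 530 − 406 = 124.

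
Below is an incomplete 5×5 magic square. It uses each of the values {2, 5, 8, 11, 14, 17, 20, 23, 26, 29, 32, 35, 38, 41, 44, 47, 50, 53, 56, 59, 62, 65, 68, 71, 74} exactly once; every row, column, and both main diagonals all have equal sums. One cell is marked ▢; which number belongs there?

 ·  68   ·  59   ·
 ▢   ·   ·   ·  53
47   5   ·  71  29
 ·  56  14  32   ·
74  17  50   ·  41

The 25 entries sum to 950, so each line sums to 950/5 = 190.
The remaining cell in row 3 is (3,3) = 190 − 152 = 38.
The remaining cell in row 5 is (5,4) = 190 − 182 = 8.
Column 2: 68 + 5 + 56 + 17 + ? = 190, so (2,2) = 44.
Column 4: 59 + 71 + 32 + 8 + ? = 190, so (2,4) = 20.
The remaining cell in main diagonal is (1,1) = 190 − 155 = 35.
Anti-diagonal needs 190; the known cells sum to 188, so (1,5) = 2.
The remaining cell in row 1 is (1,3) = 190 − 164 = 26.
Using column 3: 26 + 38 + 14 + 50 + ? → (2,3) = 190 − 128 = 62.
Column 5 needs 190; the known cells sum to 125, so (4,5) = 65.
From row 2, 190 − (44 + 62 + 20 + 53) gives (2,1) = 11.

11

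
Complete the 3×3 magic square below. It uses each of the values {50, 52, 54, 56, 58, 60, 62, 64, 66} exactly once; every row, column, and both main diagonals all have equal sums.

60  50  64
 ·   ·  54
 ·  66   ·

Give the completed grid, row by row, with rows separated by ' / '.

The 9 entries sum to 522, so each line sums to 522/3 = 174.
Column 2: 50 + 66 + ? = 174, so (2,2) = 58.
Column 3 needs 174; the known cells sum to 118, so (3,3) = 56.
The remaining cell in anti-diagonal is (3,1) = 174 − 122 = 52.
From row 2, 174 − (58 + 54) gives (2,1) = 62.

60 50 64 / 62 58 54 / 52 66 56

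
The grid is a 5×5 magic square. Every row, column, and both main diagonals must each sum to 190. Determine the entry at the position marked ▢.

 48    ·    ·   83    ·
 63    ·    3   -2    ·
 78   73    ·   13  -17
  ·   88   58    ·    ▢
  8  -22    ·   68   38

From row 3, 190 − (78 + 73 + 13 + (-17)) gives (3,3) = 43.
From row 5, 190 − (8 + (-22) + 68 + 38) gives (5,3) = 98.
Column 1: 48 + 63 + 78 + 8 + ? = 190, so (4,1) = -7.
The remaining cell in column 3 is (1,3) = 190 − 202 = -12.
The remaining cell in column 4 is (4,4) = 190 − 162 = 28.
The remaining cell in main diagonal is (2,2) = 190 − 157 = 33.
Anti-diagonal must total 190; the given cells sum to 137, so (1,5) = 53.
Row 1 needs 190; the known cells sum to 172, so (1,2) = 18.
Row 2: 63 + 33 + 3 + (-2) + ? = 190, so (2,5) = 93.
The remaining cell in row 4 is (4,5) = 190 − 167 = 23.

23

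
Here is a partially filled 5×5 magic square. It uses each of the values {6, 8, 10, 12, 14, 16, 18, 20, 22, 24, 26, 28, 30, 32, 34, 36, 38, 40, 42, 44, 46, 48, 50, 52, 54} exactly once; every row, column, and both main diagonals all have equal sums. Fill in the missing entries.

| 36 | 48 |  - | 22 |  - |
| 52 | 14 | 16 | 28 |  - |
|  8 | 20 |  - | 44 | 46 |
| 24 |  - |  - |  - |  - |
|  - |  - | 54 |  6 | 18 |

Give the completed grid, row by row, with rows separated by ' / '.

36 48 10 22 34 / 52 14 16 28 40 / 8 20 32 44 46 / 24 26 38 50 12 / 30 42 54 6 18

The 25 entries sum to 750, so each line sums to 750/5 = 150.
From row 2, 150 − (52 + 14 + 16 + 28) gives (2,5) = 40.
Row 3 needs 150; the known cells sum to 118, so (3,3) = 32.
From column 1, 150 − (36 + 52 + 8 + 24) gives (5,1) = 30.
Column 4: 22 + 28 + 44 + 6 + ? = 150, so (4,4) = 50.
Row 5: 30 + 54 + 6 + 18 + ? = 150, so (5,2) = 42.
Column 2 must total 150; the given cells sum to 124, so (4,2) = 26.
The remaining cell in anti-diagonal is (1,5) = 150 − 116 = 34.
Row 1 needs 150; the known cells sum to 140, so (1,3) = 10.
From column 3, 150 − (10 + 16 + 32 + 54) gives (4,3) = 38.
The remaining cell in column 5 is (4,5) = 150 − 138 = 12.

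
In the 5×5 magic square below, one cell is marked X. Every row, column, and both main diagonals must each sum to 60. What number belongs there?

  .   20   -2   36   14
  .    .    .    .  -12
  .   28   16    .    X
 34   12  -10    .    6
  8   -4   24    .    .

22

Row 1: 20 + (-2) + 36 + 14 + ? = 60, so (1,1) = -8.
Row 4 needs 60; the known cells sum to 42, so (4,4) = 18.
Using column 2: 20 + 28 + 12 + (-4) + ? → (2,2) = 60 − 56 = 4.
From column 3, 60 − (-2 + 16 + (-10) + 24) gives (2,3) = 32.
From main diagonal, 60 − (-8 + 4 + 16 + 18) gives (5,5) = 30.
The remaining cell in anti-diagonal is (2,4) = 60 − 50 = 10.
Row 2 must total 60; the given cells sum to 34, so (2,1) = 26.
Using row 5: 8 + (-4) + 24 + 30 + ? → (5,4) = 60 − 58 = 2.
Column 1: -8 + 26 + 34 + 8 + ? = 60, so (3,1) = 0.
The remaining cell in column 4 is (3,4) = 60 − 66 = -6.
Using column 5: 14 + (-12) + 6 + 30 + ? → (3,5) = 60 − 38 = 22.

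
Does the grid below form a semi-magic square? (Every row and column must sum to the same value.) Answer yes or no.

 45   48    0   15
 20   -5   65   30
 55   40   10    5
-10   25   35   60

No — column 2 sums to 108 but row 4 sums to 110.

Row 1: 45 + 48 + 0 + 15 = 108.
Row 2: 20 + (-5) + 65 + 30 = 110.
Row 3: 55 + 40 + 10 + 5 = 110.
Row 4: -10 + 25 + 35 + 60 = 110.
Column 1: 45 + 20 + 55 + (-10) = 110.
Column 2: 48 + (-5) + 40 + 25 = 108.
Column 3: 0 + 65 + 10 + 35 = 110.
Column 4: 15 + 30 + 5 + 60 = 110.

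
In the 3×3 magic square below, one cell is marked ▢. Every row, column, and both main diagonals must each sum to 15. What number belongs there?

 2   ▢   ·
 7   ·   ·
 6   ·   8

The remaining cell in row 3 is (3,2) = 15 − 14 = 1.
Using main diagonal: 2 + 8 + ? → (2,2) = 15 − 10 = 5.
From anti-diagonal, 15 − (5 + 6) gives (1,3) = 4.
Row 1: 2 + 4 + ? = 15, so (1,2) = 9.

9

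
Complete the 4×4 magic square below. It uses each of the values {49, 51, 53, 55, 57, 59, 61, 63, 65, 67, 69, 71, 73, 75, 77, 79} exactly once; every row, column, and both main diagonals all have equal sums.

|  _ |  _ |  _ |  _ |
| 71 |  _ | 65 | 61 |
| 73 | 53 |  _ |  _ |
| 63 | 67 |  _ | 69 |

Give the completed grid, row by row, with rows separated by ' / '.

The 16 entries sum to 1024, so each line sums to 1024/4 = 256.
Row 2 needs 256; the known cells sum to 197, so (2,2) = 59.
Row 4 needs 256; the known cells sum to 199, so (4,3) = 57.
The remaining cell in column 1 is (1,1) = 256 − 207 = 49.
Column 2: 59 + 53 + 67 + ? = 256, so (1,2) = 77.
The remaining cell in main diagonal is (3,3) = 256 − 177 = 79.
Using anti-diagonal: 65 + 53 + 63 + ? → (1,4) = 256 − 181 = 75.
Using row 1: 49 + 77 + 75 + ? → (1,3) = 256 − 201 = 55.
From row 3, 256 − (73 + 53 + 79) gives (3,4) = 51.

49 77 55 75 / 71 59 65 61 / 73 53 79 51 / 63 67 57 69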